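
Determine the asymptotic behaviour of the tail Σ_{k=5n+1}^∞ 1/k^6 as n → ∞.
Σ_{k>5n} 1/k^6 ~ 1/(5 · (5n)^5)

Compare to the integral: ∫_{5n}^∞ x^(−6) dx = [−x^(−5)/5]_{5n}^∞ = 1/((6−1)·(5n)^5). Euler-Maclaurin then gives
  Σ_{k>5n} 1/k^6 = ∫_{5n}^∞ dx/x^6 − 1/(2·(5n)^6) + O(1/(5n)^7).
(Equivalently this is ζ(6) − Σ_{k≤5n} 1/k^6.)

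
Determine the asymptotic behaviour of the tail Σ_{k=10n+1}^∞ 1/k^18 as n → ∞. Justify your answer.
Σ_{k>10n} 1/k^18 ~ 1/(17 · (10n)^17)

Compare to the integral: ∫_{10n}^∞ x^(−18) dx = [−x^(−17)/17]_{10n}^∞ = 1/((18−1)·(10n)^17). Euler-Maclaurin then gives
  Σ_{k>10n} 1/k^18 = ∫_{10n}^∞ dx/x^18 − 1/(2·(10n)^18) + O(1/(10n)^19).
(Equivalently this is ζ(18) − Σ_{k≤10n} 1/k^18.)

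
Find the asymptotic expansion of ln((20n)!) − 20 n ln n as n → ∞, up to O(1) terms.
ln((20n)!) − 20 n ln n = 20(ln 20 − 1) n + (1/2) ln(2π·20n) + O(1/n)

Stirling: ln((20n)!) = 20n ln(20n) − 20n + (1/2) ln(2π·20n) + O(1/n).
Since 20n ln(20n) = 20n ln n + 20n ln 20, subtracting 20n ln n cancels the n ln n term exactly. What remains is 20(ln 20 − 1) n + (1/2) ln(2π·20n) + O(1/n).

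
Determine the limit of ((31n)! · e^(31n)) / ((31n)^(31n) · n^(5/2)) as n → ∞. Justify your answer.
lim = 0

Stirling: (31n)! ~ sqrt(2π·31n) · (31n/e)^(31n). Hence
  (31n)! · e^(31n) / (31n)^(31n) ~ sqrt(2π·31n).
Dividing by n^(5/2): sqrt(2π·31n) / n^(5/2) = sqrt(2π·31) · n^((1−5)/2), so the expression behaves like sqrt(2π·31) · n^((1−5)/2) → 0.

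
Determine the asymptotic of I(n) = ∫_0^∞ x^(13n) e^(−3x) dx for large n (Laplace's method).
I(n) ~ (sqrt(2π·13n) / 3) · (13n/(3e))^(13n)

Write the integrand as exp(13n ln x − 3x) and set f(x) = 13n ln x − 3x. Then f'(x) = 13n/x − 3 = 0 at x* = 13n/3, and f''(x*) = −13n/x*^2 = −3^2/(13n). Laplace's method (interior maximum) gives
  I(n) ~ e^(f(x*)) · sqrt(2π / |f''(x*)|)
        = exp(13n ln(13n/3) − 13n) · sqrt(2π · 13n / 3^2)
        = (13n/3)^(13n) e^(−13n) · sqrt(2π·13n) / 3
        = (sqrt(2π·13n) / 3) · (13n/(3e))^(13n).
This matches Γ(13n+1)/3^(13n+1) with Stirling applied to Γ.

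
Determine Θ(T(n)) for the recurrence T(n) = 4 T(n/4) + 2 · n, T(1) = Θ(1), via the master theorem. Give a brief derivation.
T(n) = Θ(n log n)

log_4 4 = 1, and f(n) = 2 · n = Θ(n^(log_4 4)). This is Case 2 of the master theorem: T(n) = Θ(f(n) · log n) = Θ(n log n).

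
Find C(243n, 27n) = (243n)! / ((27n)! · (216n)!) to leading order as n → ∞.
C(243n, 27n) ~ (387420489/16777216)^(27n) · sqrt(9/(16π·27n))

Write N = 27n. Apply Stirling to each factorial:
  (9N)! ~ sqrt(2π·9N) · (9N/e)^(9N),
  N! ~ sqrt(2π N) · (N/e)^N,
  (8N)! ~ sqrt(2π·8N) · (8N/e)^(8N).
The exponential factors combine to (9N)^(9N) / (N^N · (8N)^(8N)) = 9^(9N)/8^(8N) = (9^9/8^8)^N = (387420489/16777216)^N.
The square-root prefactors combine to sqrt(2π·9N) / (sqrt(2π N)·sqrt(2π·8N)) = sqrt(9 / (2π·8·N)) = sqrt(9/(16π·27n)).
Substituting N = 27n: C(243n, 27n) ~ (387420489/16777216)^(27n) · sqrt(9/(16π·27n)).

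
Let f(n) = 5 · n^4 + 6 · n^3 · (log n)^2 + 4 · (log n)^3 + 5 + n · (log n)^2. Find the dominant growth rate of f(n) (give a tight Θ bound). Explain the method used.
f(n) ∈ Θ(n^4)

Compare the terms by growth order. For large n, n^a · (log n)^b dominates n^a' · (log n)^b' iff a > a', or (a = a' and b > b'). Ranking the 5 terms shows the dominant one is 5 · n^4. Hence f(n) ∈ Θ(n^4).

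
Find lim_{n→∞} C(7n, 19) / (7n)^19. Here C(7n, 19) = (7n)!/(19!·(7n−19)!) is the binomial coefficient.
lim = 1/19! = 1/121645100408832000

With N = 7n → ∞: C(N, 19) / N^19 = [N(N−1)…(N−18)] / (19! · N^19) = (1/19!) · 1 · (1 − 1/(7n)) · … · (1 − 18/(7n)). Each factor → 1 as N → ∞, so the limit is 1/19! = 1/121645100408832000.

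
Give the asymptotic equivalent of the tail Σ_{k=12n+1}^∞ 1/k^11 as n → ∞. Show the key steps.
Σ_{k>12n} 1/k^11 ~ 1/(10 · (12n)^10)

Compare to the integral: ∫_{12n}^∞ x^(−11) dx = [−x^(−10)/10]_{12n}^∞ = 1/((11−1)·(12n)^10). Euler-Maclaurin then gives
  Σ_{k>12n} 1/k^11 = ∫_{12n}^∞ dx/x^11 − 1/(2·(12n)^11) + O(1/(12n)^12).
(Equivalently this is ζ(11) − Σ_{k≤12n} 1/k^11.)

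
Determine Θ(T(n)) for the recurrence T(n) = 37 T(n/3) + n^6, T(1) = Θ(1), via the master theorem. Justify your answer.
T(n) = Θ(n^6)

log_3 37 ≈ 3.287. f(n) = n^6 dominates n^(log_3 37) since 6 > 3.287, and the regularity condition a·f(n/b) = 37·(n/3)^6 = (37/729)·n^6 ≤ c·f(n) holds with c = 37/729 ≈ 0.0508 < 1. So this is Case 3: T(n) = Θ(f(n)) = Θ(n^6).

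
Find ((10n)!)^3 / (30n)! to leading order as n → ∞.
((10n)!)^3/(30n)! ~ ((2π·10n)^(2/2) / sqrt(3)) · 3^(−3·10n)  →  0

Write N = 10n. Stirling: N! ~ sqrt(2π N)(N/e)^N and (3N)! ~ sqrt(2π·3N)·(3N/e)^(3N).
  (N!)^3/(3N)! ~ (2π N)^(3/2) (N/e)^(3N) / [sqrt(2π·3N) (3N/e)^(3N)]
     = (2π N)^(3/2) / sqrt(2π·3N) · (N/(3N))^(3N)
     = (2π N)^((3−1)/2) / sqrt(3) · 3^(−3N).
Since 3^3 > 1, the factor 3^(−3N) decays exponentially, so the ratio → 0. Substituting N = 10n gives the stated form.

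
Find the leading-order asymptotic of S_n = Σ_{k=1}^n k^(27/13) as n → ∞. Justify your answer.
S_n ~ (13/40) · n^(40/13)

Integral comparison: Σ_{k=1}^n k^(27/13) = ∫_0^n x^(27/13) dx + O(n^(27/13)). The integral is n^(1 + 27/13) / (1 + 27/13) = n^((27+13)/13) / ((27+13)/13) = (13/40) · n^(40/13).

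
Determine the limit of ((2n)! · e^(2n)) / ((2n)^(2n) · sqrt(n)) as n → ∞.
lim = sqrt(2π·2)

Stirling: (2n)! ~ sqrt(2π·2n) · (2n/e)^(2n). Hence
  (2n)! · e^(2n) / (2n)^(2n) ~ sqrt(2π·2n).
Dividing by sqrt(n): sqrt(2π·2n) / sqrt(n) = sqrt(2π·2) · n^((1−1)/2), so the limit is sqrt(2π·2).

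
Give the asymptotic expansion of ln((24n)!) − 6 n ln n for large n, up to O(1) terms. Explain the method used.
ln((24n)!) − 6 n ln n = 18 n ln n + 24(ln 24 − 1) n + (1/2) ln(2π·24n) + O(1/n)

Stirling: ln((24n)!) = 24n ln(24n) − 24n + (1/2) ln(2π·24n) + O(1/n).
Expand 24n ln(24n) = 24n (ln n + ln 24) = 24n ln n + 24n ln 24.
Subtract 6n ln n: leading term is (24 − 6) n ln n = 18 n ln n. The next term is 24n ln 24 − 24n = 24(ln 24 − 1) n. Then the (1/2) ln(2π·24n) correction.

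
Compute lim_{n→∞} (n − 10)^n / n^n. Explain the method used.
lim = e^(−10)

Rewrite as (1 − 10/n)^(n). By the standard limit (1 + x/n)^n → e^x, we have (1 − 10/n)^n → e^(−10), and raising to the 1st power gives e^(−10).
More precisely, ln[(1 − 10/n)^(n)] = n · ln(1 − 10/n) = n · (-10/n + O(1/n^2)) = -10 + O(1/n) → -10.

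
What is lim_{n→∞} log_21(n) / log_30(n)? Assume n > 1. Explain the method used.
lim = ln(30) / ln(21) = log_21(30)

Change of base: log_21(n) = ln n / ln 21 and log_30(n) = ln n / ln 30. The ratio is (ln n / ln 21) · (ln 30 / ln n) = ln 30 / ln 21, a constant independent of n. So the limit is ln 30 / ln 21 = log_21(30).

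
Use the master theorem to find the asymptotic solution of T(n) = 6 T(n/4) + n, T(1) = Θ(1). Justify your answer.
T(n) = Θ(n^(log_4 6))

Master theorem: compare f(n) = n to n^(log_4 6) where log_4 6 ≈ 1.292. Since 1 < log_4 6, we have f(n) = O(n^(log_4 6 − ε)) for some ε > 0 — Case 1. Hence T(n) = Θ(n^(log_4 6)).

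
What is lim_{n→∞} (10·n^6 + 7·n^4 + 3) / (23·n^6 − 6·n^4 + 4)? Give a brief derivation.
lim = 10/23

For large n the leading n^6 terms dominate both numerator and denominator. Dividing top and bottom by n^6, every other term tends to 0, leaving 10/23.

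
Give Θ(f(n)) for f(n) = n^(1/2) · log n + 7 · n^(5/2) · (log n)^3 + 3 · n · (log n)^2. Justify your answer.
f(n) ∈ Θ(n^(5/2) · (log n)^3)

Compare the terms by growth order. For large n, n^a · (log n)^b dominates n^a' · (log n)^b' iff a > a', or (a = a' and b > b'). Ranking the 3 terms shows the dominant one is 7 · n^(5/2) · (log n)^3. Hence f(n) ∈ Θ(n^(5/2) · (log n)^3).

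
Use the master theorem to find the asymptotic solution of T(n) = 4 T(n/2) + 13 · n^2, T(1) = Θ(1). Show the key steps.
T(n) = Θ(n^2 log n)

log_2 4 = 2, and f(n) = 13 · n^2 = Θ(n^(log_2 4)). This is Case 2 of the master theorem: T(n) = Θ(f(n) · log n) = Θ(n^2 log n).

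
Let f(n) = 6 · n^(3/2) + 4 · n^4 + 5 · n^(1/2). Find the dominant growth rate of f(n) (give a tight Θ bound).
f(n) ∈ Θ(n^4)

Compare the terms by growth order. For large n, n^a · (log n)^b dominates n^a' · (log n)^b' iff a > a', or (a = a' and b > b'). Ranking the 3 terms shows the dominant one is 4 · n^4. Hence f(n) ∈ Θ(n^4).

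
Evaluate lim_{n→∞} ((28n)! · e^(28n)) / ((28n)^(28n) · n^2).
lim = 0

Stirling: (28n)! ~ sqrt(2π·28n) · (28n/e)^(28n). Hence
  (28n)! · e^(28n) / (28n)^(28n) ~ sqrt(2π·28n).
Dividing by n^2: sqrt(2π·28n) / n^2 = sqrt(2π·28) · n^((1−4)/2), so the expression behaves like sqrt(2π·28) · n^((1−4)/2) → 0.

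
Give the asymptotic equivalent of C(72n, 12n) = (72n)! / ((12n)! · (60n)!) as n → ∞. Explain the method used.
C(72n, 12n) ~ (46656/3125)^(12n) · sqrt(3/(5π·12n))

Write N = 12n. Apply Stirling to each factorial:
  (6N)! ~ sqrt(2π·6N) · (6N/e)^(6N),
  N! ~ sqrt(2π N) · (N/e)^N,
  (5N)! ~ sqrt(2π·5N) · (5N/e)^(5N).
The exponential factors combine to (6N)^(6N) / (N^N · (5N)^(5N)) = 6^(6N)/5^(5N) = (6^6/5^5)^N = (46656/3125)^N.
The square-root prefactors combine to sqrt(2π·6N) / (sqrt(2π N)·sqrt(2π·5N)) = sqrt(6 / (2π·5·N)) = sqrt(3/(5π·12n)).
Substituting N = 12n: C(72n, 12n) ~ (46656/3125)^(12n) · sqrt(3/(5π·12n)).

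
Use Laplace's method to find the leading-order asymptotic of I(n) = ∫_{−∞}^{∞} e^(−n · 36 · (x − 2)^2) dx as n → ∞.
I(n) = sqrt(π/(36n))

Here φ(x) = 36 · (x − 2)^2 has its unique minimum at x* = 2 with φ(x*) = 0 and φ''(x*) = 72. Laplace's method gives
  I(n) ~ e^(−n φ(x*)) · sqrt(2π / (n · φ''(x*))) = sqrt(2π / (72n)) = sqrt(π/(36n)).
This is exact: substituting u = (x − 2)·sqrt(36n) gives I(n) = (1/sqrt(36n)) ∫_{−∞}^{∞} e^(−u^2) du = sqrt(π/(36n)).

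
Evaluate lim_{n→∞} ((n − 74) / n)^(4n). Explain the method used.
lim = e^(−296)

Rewrite as (1 − 74/n)^(4n). By the standard limit (1 + x/n)^n → e^x, we have (1 − 74/n)^n → e^(−74), and raising to the 4th power gives e^(−296).
More precisely, ln[(1 − 74/n)^(4n)] = 4n · ln(1 − 74/n) = 4n · (-74/n + O(1/n^2)) = -296 + O(1/n) → -296.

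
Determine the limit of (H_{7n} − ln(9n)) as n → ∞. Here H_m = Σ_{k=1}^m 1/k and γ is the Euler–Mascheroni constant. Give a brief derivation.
lim = ln(7/9) + γ

By Euler-Maclaurin, H_m = ln m + γ + O(1/m). So
  H_{7n} − ln(9n) = ln(7n) + γ − ln(9n) + O(1/n)
                       = ln(7/9) + γ + O(1/n).
Hence the limit is ln(7/9) + γ.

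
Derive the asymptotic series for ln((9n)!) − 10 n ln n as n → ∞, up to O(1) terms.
ln((9n)!) − 10 n ln n = −n ln n + 9(ln 9 − 1) n + (1/2) ln(2π·9n) + O(1/n)

Stirling: ln((9n)!) = 9n ln(9n) − 9n + (1/2) ln(2π·9n) + O(1/n).
Expand 9n ln(9n) = 9n (ln n + ln 9) = 9n ln n + 9n ln 9.
Subtract 10n ln n: leading term is (9 − 10) n ln n = −n ln n. The next term is 9n ln 9 − 9n = 9(ln 9 − 1) n. Then the (1/2) ln(2π·9n) correction.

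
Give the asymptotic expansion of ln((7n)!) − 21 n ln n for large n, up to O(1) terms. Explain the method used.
ln((7n)!) − 21 n ln n = −14 n ln n + 7(ln 7 − 1) n + (1/2) ln(2π·7n) + O(1/n)

Stirling: ln((7n)!) = 7n ln(7n) − 7n + (1/2) ln(2π·7n) + O(1/n).
Expand 7n ln(7n) = 7n (ln n + ln 7) = 7n ln n + 7n ln 7.
Subtract 21n ln n: leading term is (7 − 21) n ln n = −14 n ln n. The next term is 7n ln 7 − 7n = 7(ln 7 − 1) n. Then the (1/2) ln(2π·7n) correction.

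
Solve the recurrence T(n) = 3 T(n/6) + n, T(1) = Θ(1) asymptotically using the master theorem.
T(n) = Θ(n)

log_6 3 ≈ 0.613. f(n) = n dominates n^(log_6 3) since 1 > 0.613, and the regularity condition a·f(n/b) = 3·(n/6)^1 = (3/6)·n ≤ c·f(n) holds with c = 3/6 ≈ 0.5 < 1. So this is Case 3: T(n) = Θ(f(n)) = Θ(n).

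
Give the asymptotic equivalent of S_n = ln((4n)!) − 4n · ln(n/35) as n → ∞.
S_n ~ 4n · (ln 140 − 1) + O(ln n)

Stirling: ln((4n)!) = 4n ln(4n) − 4n + O(ln n).
  S_n = 4n ln(4n) − 4n − 4n ln(n/35) + O(ln n)
      = 4n ln(4n) − 4n ln n + 4n ln 35 − 4n + O(ln n)
      = 4n ln 4 + 4n ln 35 − 4n + O(ln n)
      = 4n (ln 140 − 1) + O(ln n).
Numerically ln(140) − 1 ≈ 3.9416.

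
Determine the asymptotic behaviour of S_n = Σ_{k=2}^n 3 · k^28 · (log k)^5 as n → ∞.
S_n ~ 3 · n^29 · (log n)^5 / 29

By integral comparison, S_n = ∫_1^n 3 · x^28 · (log x)^5 dx + O(n^28 · (log n)^5). For the integral, the leading term of ∫_1^n x^28 (log x)^5 dx is n^29/29 · (log n)^5 (by repeated integration by parts; each step lowers the log-exponent and produces a relatively O(1/log n) correction). Hence S_n ~ 3 · n^29 · (log n)^5 / 29.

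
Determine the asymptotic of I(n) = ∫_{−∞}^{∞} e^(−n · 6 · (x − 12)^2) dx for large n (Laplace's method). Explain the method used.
I(n) = sqrt(π/(6n))

Here φ(x) = 6 · (x − 12)^2 has its unique minimum at x* = 12 with φ(x*) = 0 and φ''(x*) = 12. Laplace's method gives
  I(n) ~ e^(−n φ(x*)) · sqrt(2π / (n · φ''(x*))) = sqrt(2π / (12n)) = sqrt(π/(6n)).
This is exact: substituting u = (x − 12)·sqrt(6n) gives I(n) = (1/sqrt(6n)) ∫_{−∞}^{∞} e^(−u^2) du = sqrt(π/(6n)).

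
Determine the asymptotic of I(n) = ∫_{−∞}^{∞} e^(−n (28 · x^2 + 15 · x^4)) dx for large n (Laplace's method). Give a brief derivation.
I(n) ~ sqrt(π/(28n))

φ(x) = 28 · x^2 + 15 · x^4 has its unique global minimum at x* = 0 (since φ'(x) = 56x + 60x^3 = 0 only at x = 0 for real x with both coefficients positive, and φ → ∞ as |x| → ∞). At x* = 0, φ(0) = 0 and φ''(0) = 56. Laplace's method then gives
  I(n) ~ sqrt(2π / (n · φ''(0))) · e^(−n φ(0)) = sqrt(2π / (56n)) = sqrt(π/(28n)).
The 15 · x^4 term contributes only at subleading order (an O(1/n) relative correction).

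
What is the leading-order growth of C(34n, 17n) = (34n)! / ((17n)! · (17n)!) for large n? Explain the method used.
C(34n, 17n) ~ (4)^(17n) · sqrt(1/(π·17n))

Write N = 17n. Apply Stirling to each factorial:
  (2N)! ~ sqrt(2π·2N) · (2N/e)^(2N),
  N! ~ sqrt(2π N) · (N/e)^N,
  (1N)! ~ sqrt(2π·1N) · (1N/e)^(1N).
The exponential factors combine to (2N)^(2N) / (N^N · (1N)^(1N)) = 2^(2N)/1^(1N) = (2^2/1^1)^N = (4)^N.
The square-root prefactors combine to sqrt(2π·2N) / (sqrt(2π N)·sqrt(2π·1N)) = sqrt(2 / (2π·1·N)) = sqrt(1/(π·17n)).
Substituting N = 17n: C(34n, 17n) ~ (4)^(17n) · sqrt(1/(π·17n)).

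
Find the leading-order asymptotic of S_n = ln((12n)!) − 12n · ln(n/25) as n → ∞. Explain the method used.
S_n ~ 12n · (ln 300 − 1) + O(ln n)

Stirling: ln((12n)!) = 12n ln(12n) − 12n + O(ln n).
  S_n = 12n ln(12n) − 12n − 12n ln(n/25) + O(ln n)
      = 12n ln(12n) − 12n ln n + 12n ln 25 − 12n + O(ln n)
      = 12n ln 12 + 12n ln 25 − 12n + O(ln n)
      = 12n (ln 300 − 1) + O(ln n).
Numerically ln(300) − 1 ≈ 4.7038.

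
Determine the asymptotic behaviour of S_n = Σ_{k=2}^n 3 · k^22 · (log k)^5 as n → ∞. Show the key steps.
S_n ~ 3 · n^23 · (log n)^5 / 23

By integral comparison, S_n = ∫_1^n 3 · x^22 · (log x)^5 dx + O(n^22 · (log n)^5). For the integral, the leading term of ∫_1^n x^22 (log x)^5 dx is n^23/23 · (log n)^5 (by repeated integration by parts; each step lowers the log-exponent and produces a relatively O(1/log n) correction). Hence S_n ~ 3 · n^23 · (log n)^5 / 23.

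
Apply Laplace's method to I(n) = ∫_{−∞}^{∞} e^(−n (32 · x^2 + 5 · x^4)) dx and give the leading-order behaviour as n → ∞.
I(n) ~ sqrt(π/(32n))

φ(x) = 32 · x^2 + 5 · x^4 has its unique global minimum at x* = 0 (since φ'(x) = 64x + 20x^3 = 0 only at x = 0 for real x with both coefficients positive, and φ → ∞ as |x| → ∞). At x* = 0, φ(0) = 0 and φ''(0) = 64. Laplace's method then gives
  I(n) ~ sqrt(2π / (n · φ''(0))) · e^(−n φ(0)) = sqrt(2π / (64n)) = sqrt(π/(32n)).
The 5 · x^4 term contributes only at subleading order (an O(1/n) relative correction).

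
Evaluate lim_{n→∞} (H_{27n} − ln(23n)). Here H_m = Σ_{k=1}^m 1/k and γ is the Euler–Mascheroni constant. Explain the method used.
lim = ln(27/23) + γ

By Euler-Maclaurin, H_m = ln m + γ + O(1/m). So
  H_{27n} − ln(23n) = ln(27n) + γ − ln(23n) + O(1/n)
                       = ln(27/23) + γ + O(1/n).
Hence the limit is ln(27/23) + γ.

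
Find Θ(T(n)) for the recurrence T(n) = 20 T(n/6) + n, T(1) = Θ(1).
T(n) = Θ(n^(log_6 20))

Master theorem: compare f(n) = n to n^(log_6 20) where log_6 20 ≈ 1.672. Since 1 < log_6 20, we have f(n) = O(n^(log_6 20 − ε)) for some ε > 0 — Case 1. Hence T(n) = Θ(n^(log_6 20)).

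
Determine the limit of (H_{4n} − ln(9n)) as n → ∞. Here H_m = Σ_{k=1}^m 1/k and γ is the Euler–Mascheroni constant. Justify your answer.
lim = ln(4/9) + γ

By Euler-Maclaurin, H_m = ln m + γ + O(1/m). So
  H_{4n} − ln(9n) = ln(4n) + γ − ln(9n) + O(1/n)
                       = ln(4/9) + γ + O(1/n).
Hence the limit is ln(4/9) + γ.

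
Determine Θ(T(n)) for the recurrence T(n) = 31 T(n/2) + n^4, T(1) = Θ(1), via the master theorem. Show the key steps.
T(n) = Θ(n^(log_2 31))

Master theorem: compare f(n) = n^4 to n^(log_2 31) where log_2 31 ≈ 4.954. Since 4 < log_2 31, we have f(n) = O(n^(log_2 31 − ε)) for some ε > 0 — Case 1. Hence T(n) = Θ(n^(log_2 31)).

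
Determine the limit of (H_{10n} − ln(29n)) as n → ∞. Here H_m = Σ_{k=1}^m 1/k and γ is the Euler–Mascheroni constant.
lim = ln(10/29) + γ

By Euler-Maclaurin, H_m = ln m + γ + O(1/m). So
  H_{10n} − ln(29n) = ln(10n) + γ − ln(29n) + O(1/n)
                       = ln(10/29) + γ + O(1/n).
Hence the limit is ln(10/29) + γ.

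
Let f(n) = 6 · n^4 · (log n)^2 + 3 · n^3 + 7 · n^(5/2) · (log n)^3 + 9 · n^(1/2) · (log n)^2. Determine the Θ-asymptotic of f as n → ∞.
f(n) ∈ Θ(n^4 · (log n)^2)

Compare the terms by growth order. For large n, n^a · (log n)^b dominates n^a' · (log n)^b' iff a > a', or (a = a' and b > b'). Ranking the 4 terms shows the dominant one is 6 · n^4 · (log n)^2. Hence f(n) ∈ Θ(n^4 · (log n)^2).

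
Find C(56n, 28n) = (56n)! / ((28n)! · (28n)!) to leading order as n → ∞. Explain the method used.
C(56n, 28n) ~ (4)^(28n) · sqrt(1/(π·28n))

Write N = 28n. Apply Stirling to each factorial:
  (2N)! ~ sqrt(2π·2N) · (2N/e)^(2N),
  N! ~ sqrt(2π N) · (N/e)^N,
  (1N)! ~ sqrt(2π·1N) · (1N/e)^(1N).
The exponential factors combine to (2N)^(2N) / (N^N · (1N)^(1N)) = 2^(2N)/1^(1N) = (2^2/1^1)^N = (4)^N.
The square-root prefactors combine to sqrt(2π·2N) / (sqrt(2π N)·sqrt(2π·1N)) = sqrt(2 / (2π·1·N)) = sqrt(1/(π·28n)).
Substituting N = 28n: C(56n, 28n) ~ (4)^(28n) · sqrt(1/(π·28n)).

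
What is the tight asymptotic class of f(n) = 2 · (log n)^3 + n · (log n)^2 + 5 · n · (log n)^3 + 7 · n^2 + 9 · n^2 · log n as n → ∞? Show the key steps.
f(n) ∈ Θ(n^2 · log n)

Compare the terms by growth order. For large n, n^a · (log n)^b dominates n^a' · (log n)^b' iff a > a', or (a = a' and b > b'). Ranking the 5 terms shows the dominant one is 9 · n^2 · log n. Hence f(n) ∈ Θ(n^2 · log n).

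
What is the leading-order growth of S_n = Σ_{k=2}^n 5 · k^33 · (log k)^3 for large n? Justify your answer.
S_n ~ 5 · n^34 · (log n)^3 / 34

By integral comparison, S_n = ∫_1^n 5 · x^33 · (log x)^3 dx + O(n^33 · (log n)^3). For the integral, the leading term of ∫_1^n x^33 (log x)^3 dx is n^34/34 · (log n)^3 (by repeated integration by parts; each step lowers the log-exponent and produces a relatively O(1/log n) correction). Hence S_n ~ 5 · n^34 · (log n)^3 / 34.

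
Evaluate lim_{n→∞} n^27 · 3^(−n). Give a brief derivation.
lim = 0

Exponentials with base > 1 dominate every fixed polynomial: for any fixed c, n^c / 3^n → 0 as n → ∞ (e.g. by the ratio test, or by writing 3^n = e^(n ln 3) and noting e^(n ln 3) / n^c → ∞). Hence n^27 · 3^(−n) = n^27 / 3^n → 0.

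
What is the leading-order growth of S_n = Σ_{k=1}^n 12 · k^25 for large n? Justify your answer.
S_n ~ 6 · n^26 / 13

By integral comparison (Euler-Maclaurin), Σ_{k=1}^n 12 · k^25 = 12 · ∫_0^n x^25 dx + O(n^25) = 12 · n^26/26 = 6 · n^26 / 13 + O(n^25). (Equivalently, Faulhaber's formula gives the same leading term.)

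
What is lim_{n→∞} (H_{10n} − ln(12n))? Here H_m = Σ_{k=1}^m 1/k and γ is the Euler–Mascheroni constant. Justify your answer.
lim = ln(5/6) + γ

By Euler-Maclaurin, H_m = ln m + γ + O(1/m). So
  H_{10n} − ln(12n) = ln(10n) + γ − ln(12n) + O(1/n)
                       = ln(10/12) + γ + O(1/n).
Hence the limit is ln(10/12) + γ (= ln(5/6)).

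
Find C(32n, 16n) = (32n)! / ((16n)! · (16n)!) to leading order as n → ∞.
C(32n, 16n) ~ (4)^(16n) · sqrt(1/(π·16n))

Write N = 16n. Apply Stirling to each factorial:
  (2N)! ~ sqrt(2π·2N) · (2N/e)^(2N),
  N! ~ sqrt(2π N) · (N/e)^N,
  (1N)! ~ sqrt(2π·1N) · (1N/e)^(1N).
The exponential factors combine to (2N)^(2N) / (N^N · (1N)^(1N)) = 2^(2N)/1^(1N) = (2^2/1^1)^N = (4)^N.
The square-root prefactors combine to sqrt(2π·2N) / (sqrt(2π N)·sqrt(2π·1N)) = sqrt(2 / (2π·1·N)) = sqrt(1/(π·16n)).
Substituting N = 16n: C(32n, 16n) ~ (4)^(16n) · sqrt(1/(π·16n)).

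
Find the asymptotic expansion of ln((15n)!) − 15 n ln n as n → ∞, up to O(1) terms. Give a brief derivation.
ln((15n)!) − 15 n ln n = 15(ln 15 − 1) n + (1/2) ln(2π·15n) + O(1/n)

Stirling: ln((15n)!) = 15n ln(15n) − 15n + (1/2) ln(2π·15n) + O(1/n).
Since 15n ln(15n) = 15n ln n + 15n ln 15, subtracting 15n ln n cancels the n ln n term exactly. What remains is 15(ln 15 − 1) n + (1/2) ln(2π·15n) + O(1/n).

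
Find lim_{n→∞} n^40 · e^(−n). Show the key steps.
lim = 0

Exponentials with base > 1 dominate every fixed polynomial: for any fixed c, n^c / e^n → 0 as n → ∞ (e.g. by the ratio test, or since e^n grows faster than any power of n). Hence n^40 · e^(−n) = n^40 / e^n → 0.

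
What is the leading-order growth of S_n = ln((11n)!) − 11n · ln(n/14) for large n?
S_n ~ 11n · (ln 154 − 1) + O(ln n)

Stirling: ln((11n)!) = 11n ln(11n) − 11n + O(ln n).
  S_n = 11n ln(11n) − 11n − 11n ln(n/14) + O(ln n)
      = 11n ln(11n) − 11n ln n + 11n ln 14 − 11n + O(ln n)
      = 11n ln 11 + 11n ln 14 − 11n + O(ln n)
      = 11n (ln 154 − 1) + O(ln n).
Numerically ln(154) − 1 ≈ 4.0370.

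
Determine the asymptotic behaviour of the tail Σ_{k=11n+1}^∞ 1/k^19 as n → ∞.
Σ_{k>11n} 1/k^19 ~ 1/(18 · (11n)^18)

Compare to the integral: ∫_{11n}^∞ x^(−19) dx = [−x^(−18)/18]_{11n}^∞ = 1/((19−1)·(11n)^18). Euler-Maclaurin then gives
  Σ_{k>11n} 1/k^19 = ∫_{11n}^∞ dx/x^19 − 1/(2·(11n)^19) + O(1/(11n)^20).
(Equivalently this is ζ(19) − Σ_{k≤11n} 1/k^19.)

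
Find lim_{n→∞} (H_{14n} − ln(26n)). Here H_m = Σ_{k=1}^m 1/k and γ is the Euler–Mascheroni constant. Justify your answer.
lim = ln(7/13) + γ

By Euler-Maclaurin, H_m = ln m + γ + O(1/m). So
  H_{14n} − ln(26n) = ln(14n) + γ − ln(26n) + O(1/n)
                       = ln(14/26) + γ + O(1/n).
Hence the limit is ln(14/26) + γ (= ln(7/13)).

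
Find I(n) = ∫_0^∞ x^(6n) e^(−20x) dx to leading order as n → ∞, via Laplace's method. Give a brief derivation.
I(n) ~ (sqrt(2π·6n) / 20) · (6n/(20e))^(6n)

Write the integrand as exp(6n ln x − 20x) and set f(x) = 6n ln x − 20x. Then f'(x) = 6n/x − 20 = 0 at x* = 6n/20, and f''(x*) = −6n/x*^2 = −20^2/(6n). Laplace's method (interior maximum) gives
  I(n) ~ e^(f(x*)) · sqrt(2π / |f''(x*)|)
        = exp(6n ln(6n/20) − 6n) · sqrt(2π · 6n / 20^2)
        = (6n/20)^(6n) e^(−6n) · sqrt(2π·6n) / 20
        = (sqrt(2π·6n) / 20) · (6n/(20e))^(6n).
This matches Γ(6n+1)/20^(6n+1) with Stirling applied to Γ.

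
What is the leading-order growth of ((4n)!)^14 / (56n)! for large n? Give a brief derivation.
((4n)!)^14/(56n)! ~ ((2π·4n)^(13/2) / sqrt(14)) · 14^(−14·4n)  →  0

Write N = 4n. Stirling: N! ~ sqrt(2π N)(N/e)^N and (14N)! ~ sqrt(2π·14N)·(14N/e)^(14N).
  (N!)^14/(14N)! ~ (2π N)^(14/2) (N/e)^(14N) / [sqrt(2π·14N) (14N/e)^(14N)]
     = (2π N)^(14/2) / sqrt(2π·14N) · (N/(14N))^(14N)
     = (2π N)^((14−1)/2) / sqrt(14) · 14^(−14N).
Since 14^14 > 1, the factor 14^(−14N) decays exponentially, so the ratio → 0. Substituting N = 4n gives the stated form.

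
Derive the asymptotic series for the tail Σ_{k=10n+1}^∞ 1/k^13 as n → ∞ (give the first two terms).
Σ_{k>10n} 1/k^13 = 1/(12 · (10n)^12) − 1/(2 · (10n)^13) + O(1/(10n)^14)

Compare to the integral: ∫_{10n}^∞ x^(−13) dx = [−x^(−12)/12]_{10n}^∞ = 1/((13−1)·(10n)^12). The Euler-Maclaurin correction adds −f(10n)/2 = −1/(2·(10n)^13). Euler-Maclaurin then gives
  Σ_{k>10n} 1/k^13 = ∫_{10n}^∞ dx/x^13 − 1/(2·(10n)^13) + O(1/(10n)^14).
(Equivalently this is ζ(13) − Σ_{k≤10n} 1/k^13.)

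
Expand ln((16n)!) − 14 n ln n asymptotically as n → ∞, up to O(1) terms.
ln((16n)!) − 14 n ln n = 2 n ln n + 16(ln 16 − 1) n + (1/2) ln(2π·16n) + O(1/n)

Stirling: ln((16n)!) = 16n ln(16n) − 16n + (1/2) ln(2π·16n) + O(1/n).
Expand 16n ln(16n) = 16n (ln n + ln 16) = 16n ln n + 16n ln 16.
Subtract 14n ln n: leading term is (16 − 14) n ln n = 2 n ln n. The next term is 16n ln 16 − 16n = 16(ln 16 − 1) n. Then the (1/2) ln(2π·16n) correction.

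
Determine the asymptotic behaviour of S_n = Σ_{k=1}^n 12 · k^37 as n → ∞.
S_n ~ 6 · n^38 / 19

By integral comparison (Euler-Maclaurin), Σ_{k=1}^n 12 · k^37 = 12 · ∫_0^n x^37 dx + O(n^37) = 12 · n^38/38 = 6 · n^38 / 19 + O(n^37). (Equivalently, Faulhaber's formula gives the same leading term.)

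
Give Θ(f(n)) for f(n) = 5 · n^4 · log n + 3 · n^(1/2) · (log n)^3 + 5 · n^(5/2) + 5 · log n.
f(n) ∈ Θ(n^4 · log n)

Compare the terms by growth order. For large n, n^a · (log n)^b dominates n^a' · (log n)^b' iff a > a', or (a = a' and b > b'). Ranking the 4 terms shows the dominant one is 5 · n^4 · log n. Hence f(n) ∈ Θ(n^4 · log n).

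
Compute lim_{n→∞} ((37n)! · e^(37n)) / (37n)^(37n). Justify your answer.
lim = ∞

Stirling: (37n)! ~ sqrt(2π·37n) · (37n/e)^(37n). Hence
  (37n)! · e^(37n) / (37n)^(37n) ~ sqrt(2π·37n) = sqrt(2π·37) · sqrt(n) → ∞.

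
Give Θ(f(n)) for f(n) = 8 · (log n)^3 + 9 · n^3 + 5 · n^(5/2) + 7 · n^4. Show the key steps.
f(n) ∈ Θ(n^4)

Compare the terms by growth order. For large n, n^a · (log n)^b dominates n^a' · (log n)^b' iff a > a', or (a = a' and b > b'). Ranking the 4 terms shows the dominant one is 7 · n^4. Hence f(n) ∈ Θ(n^4).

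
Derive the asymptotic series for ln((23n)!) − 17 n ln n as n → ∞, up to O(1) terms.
ln((23n)!) − 17 n ln n = 6 n ln n + 23(ln 23 − 1) n + (1/2) ln(2π·23n) + O(1/n)

Stirling: ln((23n)!) = 23n ln(23n) − 23n + (1/2) ln(2π·23n) + O(1/n).
Expand 23n ln(23n) = 23n (ln n + ln 23) = 23n ln n + 23n ln 23.
Subtract 17n ln n: leading term is (23 − 17) n ln n = 6 n ln n. The next term is 23n ln 23 − 23n = 23(ln 23 − 1) n. Then the (1/2) ln(2π·23n) correction.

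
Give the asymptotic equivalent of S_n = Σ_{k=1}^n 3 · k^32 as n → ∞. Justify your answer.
S_n ~ n^33 / 11

By integral comparison (Euler-Maclaurin), Σ_{k=1}^n 3 · k^32 = 3 · ∫_0^n x^32 dx + O(n^32) = 3 · n^33/33 = n^33 / 11 + O(n^32). (Equivalently, Faulhaber's formula gives the same leading term.)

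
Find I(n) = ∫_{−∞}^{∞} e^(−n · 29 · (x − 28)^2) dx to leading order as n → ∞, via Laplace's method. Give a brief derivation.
I(n) = sqrt(π/(29n))

Here φ(x) = 29 · (x − 28)^2 has its unique minimum at x* = 28 with φ(x*) = 0 and φ''(x*) = 58. Laplace's method gives
  I(n) ~ e^(−n φ(x*)) · sqrt(2π / (n · φ''(x*))) = sqrt(2π / (58n)) = sqrt(π/(29n)).
This is exact: substituting u = (x − 28)·sqrt(29n) gives I(n) = (1/sqrt(29n)) ∫_{−∞}^{∞} e^(−u^2) du = sqrt(π/(29n)).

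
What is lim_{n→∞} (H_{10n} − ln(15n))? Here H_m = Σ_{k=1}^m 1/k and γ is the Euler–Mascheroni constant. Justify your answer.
lim = ln(2/3) + γ

By Euler-Maclaurin, H_m = ln m + γ + O(1/m). So
  H_{10n} − ln(15n) = ln(10n) + γ − ln(15n) + O(1/n)
                       = ln(10/15) + γ + O(1/n).
Hence the limit is ln(10/15) + γ (= ln(2/3)).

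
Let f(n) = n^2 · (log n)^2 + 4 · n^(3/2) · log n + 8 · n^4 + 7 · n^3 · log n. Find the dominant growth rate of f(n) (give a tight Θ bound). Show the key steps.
f(n) ∈ Θ(n^4)

Compare the terms by growth order. For large n, n^a · (log n)^b dominates n^a' · (log n)^b' iff a > a', or (a = a' and b > b'). Ranking the 4 terms shows the dominant one is 8 · n^4. Hence f(n) ∈ Θ(n^4).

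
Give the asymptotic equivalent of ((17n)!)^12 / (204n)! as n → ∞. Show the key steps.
((17n)!)^12/(204n)! ~ ((2π·17n)^(11/2) / sqrt(12)) · 12^(−12·17n)  →  0

Write N = 17n. Stirling: N! ~ sqrt(2π N)(N/e)^N and (12N)! ~ sqrt(2π·12N)·(12N/e)^(12N).
  (N!)^12/(12N)! ~ (2π N)^(12/2) (N/e)^(12N) / [sqrt(2π·12N) (12N/e)^(12N)]
     = (2π N)^(12/2) / sqrt(2π·12N) · (N/(12N))^(12N)
     = (2π N)^((12−1)/2) / sqrt(12) · 12^(−12N).
Since 12^12 > 1, the factor 12^(−12N) decays exponentially, so the ratio → 0. Substituting N = 17n gives the stated form.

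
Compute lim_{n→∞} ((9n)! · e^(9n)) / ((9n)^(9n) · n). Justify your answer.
lim = 0

Stirling: (9n)! ~ sqrt(2π·9n) · (9n/e)^(9n). Hence
  (9n)! · e^(9n) / (9n)^(9n) ~ sqrt(2π·9n).
Dividing by n: sqrt(2π·9n) / n = sqrt(2π·9) · n^((1−2)/2), so the expression behaves like sqrt(2π·9) · n^((1−2)/2) → 0.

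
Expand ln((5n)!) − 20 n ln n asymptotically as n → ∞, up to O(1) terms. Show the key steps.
ln((5n)!) − 20 n ln n = −15 n ln n + 5(ln 5 − 1) n + (1/2) ln(2π·5n) + O(1/n)

Stirling: ln((5n)!) = 5n ln(5n) − 5n + (1/2) ln(2π·5n) + O(1/n).
Expand 5n ln(5n) = 5n (ln n + ln 5) = 5n ln n + 5n ln 5.
Subtract 20n ln n: leading term is (5 − 20) n ln n = −15 n ln n. The next term is 5n ln 5 − 5n = 5(ln 5 − 1) n. Then the (1/2) ln(2π·5n) correction.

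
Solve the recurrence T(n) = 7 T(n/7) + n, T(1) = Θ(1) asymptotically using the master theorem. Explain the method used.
T(n) = Θ(n log n)

log_7 7 = 1, and f(n) = n = Θ(n^(log_7 7)). This is Case 2 of the master theorem: T(n) = Θ(f(n) · log n) = Θ(n log n).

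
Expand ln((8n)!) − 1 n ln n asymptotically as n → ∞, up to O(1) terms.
ln((8n)!) − 1 n ln n = 7 n ln n + 8(ln 8 − 1) n + (1/2) ln(2π·8n) + O(1/n)

Stirling: ln((8n)!) = 8n ln(8n) − 8n + (1/2) ln(2π·8n) + O(1/n).
Expand 8n ln(8n) = 8n (ln n + ln 8) = 8n ln n + 8n ln 8.
Subtract 1n ln n: leading term is (8 − 1) n ln n = 7 n ln n. The next term is 8n ln 8 − 8n = 8(ln 8 − 1) n. Then the (1/2) ln(2π·8n) correction.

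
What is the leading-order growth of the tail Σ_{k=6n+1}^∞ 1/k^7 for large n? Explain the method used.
Σ_{k>6n} 1/k^7 ~ 1/(6 · (6n)^6)

Compare to the integral: ∫_{6n}^∞ x^(−7) dx = [−x^(−6)/6]_{6n}^∞ = 1/((7−1)·(6n)^6). Euler-Maclaurin then gives
  Σ_{k>6n} 1/k^7 = ∫_{6n}^∞ dx/x^7 − 1/(2·(6n)^7) + O(1/(6n)^8).
(Equivalently this is ζ(7) − Σ_{k≤6n} 1/k^7.)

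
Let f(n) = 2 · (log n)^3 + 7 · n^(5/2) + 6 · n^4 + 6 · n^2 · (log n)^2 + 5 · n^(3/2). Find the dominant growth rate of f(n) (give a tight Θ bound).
f(n) ∈ Θ(n^4)

Compare the terms by growth order. For large n, n^a · (log n)^b dominates n^a' · (log n)^b' iff a > a', or (a = a' and b > b'). Ranking the 5 terms shows the dominant one is 6 · n^4. Hence f(n) ∈ Θ(n^4).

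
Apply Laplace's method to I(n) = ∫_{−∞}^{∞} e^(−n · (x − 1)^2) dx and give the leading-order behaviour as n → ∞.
I(n) = sqrt(π/n)

Here φ(x) = (x − 1)^2 has its unique minimum at x* = 1 with φ(x*) = 0 and φ''(x*) = 2. Laplace's method gives
  I(n) ~ e^(−n φ(x*)) · sqrt(2π / (n · φ''(x*))) = sqrt(2π / (2n)) = sqrt(π/n).
This is exact: substituting u = (x − 1)·sqrt(n) gives I(n) = (1/sqrt(n)) ∫_{−∞}^{∞} e^(−u^2) du = sqrt(π/n).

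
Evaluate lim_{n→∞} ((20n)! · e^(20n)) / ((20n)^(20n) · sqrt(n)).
lim = sqrt(2π·20)

Stirling: (20n)! ~ sqrt(2π·20n) · (20n/e)^(20n). Hence
  (20n)! · e^(20n) / (20n)^(20n) ~ sqrt(2π·20n).
Dividing by sqrt(n): sqrt(2π·20n) / sqrt(n) = sqrt(2π·20) · n^((1−1)/2), so the limit is sqrt(2π·20).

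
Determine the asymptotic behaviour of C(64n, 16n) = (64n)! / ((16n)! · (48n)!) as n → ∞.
C(64n, 16n) ~ (256/27)^(16n) · sqrt(2/(3π·16n))

Write N = 16n. Apply Stirling to each factorial:
  (4N)! ~ sqrt(2π·4N) · (4N/e)^(4N),
  N! ~ sqrt(2π N) · (N/e)^N,
  (3N)! ~ sqrt(2π·3N) · (3N/e)^(3N).
The exponential factors combine to (4N)^(4N) / (N^N · (3N)^(3N)) = 4^(4N)/3^(3N) = (4^4/3^3)^N = (256/27)^N.
The square-root prefactors combine to sqrt(2π·4N) / (sqrt(2π N)·sqrt(2π·3N)) = sqrt(4 / (2π·3·N)) = sqrt(2/(3π·16n)).
Substituting N = 16n: C(64n, 16n) ~ (256/27)^(16n) · sqrt(2/(3π·16n)).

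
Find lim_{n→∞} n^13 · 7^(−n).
lim = 0

Exponentials with base > 1 dominate every fixed polynomial: for any fixed c, n^c / 7^n → 0 as n → ∞ (e.g. by the ratio test, or by writing 7^n = e^(n ln 7) and noting e^(n ln 7) / n^c → ∞). Hence n^13 · 7^(−n) = n^13 / 7^n → 0.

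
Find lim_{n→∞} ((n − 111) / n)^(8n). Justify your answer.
lim = e^(−888)

Rewrite as (1 − 111/n)^(8n). By the standard limit (1 + x/n)^n → e^x, we have (1 − 111/n)^n → e^(−111), and raising to the 8th power gives e^(−888).
More precisely, ln[(1 − 111/n)^(8n)] = 8n · ln(1 − 111/n) = 8n · (-111/n + O(1/n^2)) = -888 + O(1/n) → -888.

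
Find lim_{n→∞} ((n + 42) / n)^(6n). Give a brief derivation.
lim = e^252

Rewrite as (1 + 42/n)^(6n). By the standard limit (1 + x/n)^n → e^x, we have (1 + 42/n)^n → e^42, and raising to the 6th power gives e^252.
More precisely, ln[(1 + 42/n)^(6n)] = 6n · ln(1 + 42/n) = 6n · (42/n + O(1/n^2)) = 252 + O(1/n) → 252.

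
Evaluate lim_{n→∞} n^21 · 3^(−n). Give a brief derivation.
lim = 0

Exponentials with base > 1 dominate every fixed polynomial: for any fixed c, n^c / 3^n → 0 as n → ∞ (e.g. by the ratio test, or by writing 3^n = e^(n ln 3) and noting e^(n ln 3) / n^c → ∞). Hence n^21 · 3^(−n) = n^21 / 3^n → 0.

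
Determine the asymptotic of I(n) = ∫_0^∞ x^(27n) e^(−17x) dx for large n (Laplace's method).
I(n) ~ (sqrt(2π·27n) / 17) · (27n/(17e))^(27n)

Write the integrand as exp(27n ln x − 17x) and set f(x) = 27n ln x − 17x. Then f'(x) = 27n/x − 17 = 0 at x* = 27n/17, and f''(x*) = −27n/x*^2 = −17^2/(27n). Laplace's method (interior maximum) gives
  I(n) ~ e^(f(x*)) · sqrt(2π / |f''(x*)|)
        = exp(27n ln(27n/17) − 27n) · sqrt(2π · 27n / 17^2)
        = (27n/17)^(27n) e^(−27n) · sqrt(2π·27n) / 17
        = (sqrt(2π·27n) / 17) · (27n/(17e))^(27n).
This matches Γ(27n+1)/17^(27n+1) with Stirling applied to Γ.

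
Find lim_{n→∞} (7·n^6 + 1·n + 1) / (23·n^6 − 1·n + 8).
lim = 7/23

For large n the leading n^6 terms dominate both numerator and denominator. Dividing top and bottom by n^6, every other term tends to 0, leaving 7/23.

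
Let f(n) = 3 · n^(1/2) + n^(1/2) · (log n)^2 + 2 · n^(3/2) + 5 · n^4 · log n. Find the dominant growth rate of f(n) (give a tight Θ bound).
f(n) ∈ Θ(n^4 · log n)

Compare the terms by growth order. For large n, n^a · (log n)^b dominates n^a' · (log n)^b' iff a > a', or (a = a' and b > b'). Ranking the 4 terms shows the dominant one is 5 · n^4 · log n. Hence f(n) ∈ Θ(n^4 · log n).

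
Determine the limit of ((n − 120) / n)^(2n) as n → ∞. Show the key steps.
lim = e^(−240)

Rewrite as (1 − 120/n)^(2n). By the standard limit (1 + x/n)^n → e^x, we have (1 − 120/n)^n → e^(−120), and raising to the 2nd power gives e^(−240).
More precisely, ln[(1 − 120/n)^(2n)] = 2n · ln(1 − 120/n) = 2n · (-120/n + O(1/n^2)) = -240 + O(1/n) → -240.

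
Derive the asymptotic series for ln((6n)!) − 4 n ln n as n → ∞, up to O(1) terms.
ln((6n)!) − 4 n ln n = 2 n ln n + 6(ln 6 − 1) n + (1/2) ln(2π·6n) + O(1/n)

Stirling: ln((6n)!) = 6n ln(6n) − 6n + (1/2) ln(2π·6n) + O(1/n).
Expand 6n ln(6n) = 6n (ln n + ln 6) = 6n ln n + 6n ln 6.
Subtract 4n ln n: leading term is (6 − 4) n ln n = 2 n ln n. The next term is 6n ln 6 − 6n = 6(ln 6 − 1) n. Then the (1/2) ln(2π·6n) correction.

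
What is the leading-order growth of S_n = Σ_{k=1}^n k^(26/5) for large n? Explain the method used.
S_n ~ (5/31) · n^(31/5)

Integral comparison: Σ_{k=1}^n k^(26/5) = ∫_0^n x^(26/5) dx + O(n^(26/5)). The integral is n^(1 + 26/5) / (1 + 26/5) = n^((26+5)/5) / ((26+5)/5) = (5/31) · n^(31/5).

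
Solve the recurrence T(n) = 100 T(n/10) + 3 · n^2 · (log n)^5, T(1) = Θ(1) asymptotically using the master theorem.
T(n) = Θ(n^2 · (log n)^6)

Here log_10 100 = 2 and f(n) = 3 · n^2 · (log n)^5 = Θ(n^(log_10 100) · (log n)^5). This is the extended Case 2 of the master theorem (f matches the critical exponent up to log factors), giving T(n) = Θ(n^(log_10 100) · (log n)^(5+1)) = Θ(n^2 · (log n)^6).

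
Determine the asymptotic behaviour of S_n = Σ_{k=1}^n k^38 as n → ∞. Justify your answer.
S_n ~ n^39 / 39

By integral comparison (Euler-Maclaurin), Σ_{k=1}^n k^38 = ∫_0^n x^38 dx + O(n^38) = n^39/39 + O(n^38). (Equivalently, Faulhaber's formula gives the same leading term.)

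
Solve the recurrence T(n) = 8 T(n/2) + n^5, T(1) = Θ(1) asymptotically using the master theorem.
T(n) = Θ(n^5)

log_2 8 ≈ 3.000. f(n) = n^5 dominates n^(log_2 8) since 5 > 3.000, and the regularity condition a·f(n/b) = 8·(n/2)^5 = (8/32)·n^5 ≤ c·f(n) holds with c = 8/32 ≈ 0.25 < 1. So this is Case 3: T(n) = Θ(f(n)) = Θ(n^5).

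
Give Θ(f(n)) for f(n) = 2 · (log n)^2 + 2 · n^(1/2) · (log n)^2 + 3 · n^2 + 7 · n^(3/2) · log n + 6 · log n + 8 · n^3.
f(n) ∈ Θ(n^3)

Compare the terms by growth order. For large n, n^a · (log n)^b dominates n^a' · (log n)^b' iff a > a', or (a = a' and b > b'). Ranking the 6 terms shows the dominant one is 8 · n^3. Hence f(n) ∈ Θ(n^3).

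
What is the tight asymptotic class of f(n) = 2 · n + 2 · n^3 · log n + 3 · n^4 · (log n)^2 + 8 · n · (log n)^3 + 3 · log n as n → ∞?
f(n) ∈ Θ(n^4 · (log n)^2)

Compare the terms by growth order. For large n, n^a · (log n)^b dominates n^a' · (log n)^b' iff a > a', or (a = a' and b > b'). Ranking the 5 terms shows the dominant one is 3 · n^4 · (log n)^2. Hence f(n) ∈ Θ(n^4 · (log n)^2).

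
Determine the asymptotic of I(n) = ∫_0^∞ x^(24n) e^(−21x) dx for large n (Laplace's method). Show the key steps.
I(n) ~ (sqrt(2π·24n) / 21) · (24n/(21e))^(24n)

Write the integrand as exp(24n ln x − 21x) and set f(x) = 24n ln x − 21x. Then f'(x) = 24n/x − 21 = 0 at x* = 24n/21, and f''(x*) = −24n/x*^2 = −21^2/(24n). Laplace's method (interior maximum) gives
  I(n) ~ e^(f(x*)) · sqrt(2π / |f''(x*)|)
        = exp(24n ln(24n/21) − 24n) · sqrt(2π · 24n / 21^2)
        = (24n/21)^(24n) e^(−24n) · sqrt(2π·24n) / 21
        = (sqrt(2π·24n) / 21) · (24n/(21e))^(24n).
This matches Γ(24n+1)/21^(24n+1) with Stirling applied to Γ.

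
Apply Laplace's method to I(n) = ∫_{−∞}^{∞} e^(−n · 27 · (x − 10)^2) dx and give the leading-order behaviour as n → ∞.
I(n) = sqrt(π/(27n))

Here φ(x) = 27 · (x − 10)^2 has its unique minimum at x* = 10 with φ(x*) = 0 and φ''(x*) = 54. Laplace's method gives
  I(n) ~ e^(−n φ(x*)) · sqrt(2π / (n · φ''(x*))) = sqrt(2π / (54n)) = sqrt(π/(27n)).
This is exact: substituting u = (x − 10)·sqrt(27n) gives I(n) = (1/sqrt(27n)) ∫_{−∞}^{∞} e^(−u^2) du = sqrt(π/(27n)).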